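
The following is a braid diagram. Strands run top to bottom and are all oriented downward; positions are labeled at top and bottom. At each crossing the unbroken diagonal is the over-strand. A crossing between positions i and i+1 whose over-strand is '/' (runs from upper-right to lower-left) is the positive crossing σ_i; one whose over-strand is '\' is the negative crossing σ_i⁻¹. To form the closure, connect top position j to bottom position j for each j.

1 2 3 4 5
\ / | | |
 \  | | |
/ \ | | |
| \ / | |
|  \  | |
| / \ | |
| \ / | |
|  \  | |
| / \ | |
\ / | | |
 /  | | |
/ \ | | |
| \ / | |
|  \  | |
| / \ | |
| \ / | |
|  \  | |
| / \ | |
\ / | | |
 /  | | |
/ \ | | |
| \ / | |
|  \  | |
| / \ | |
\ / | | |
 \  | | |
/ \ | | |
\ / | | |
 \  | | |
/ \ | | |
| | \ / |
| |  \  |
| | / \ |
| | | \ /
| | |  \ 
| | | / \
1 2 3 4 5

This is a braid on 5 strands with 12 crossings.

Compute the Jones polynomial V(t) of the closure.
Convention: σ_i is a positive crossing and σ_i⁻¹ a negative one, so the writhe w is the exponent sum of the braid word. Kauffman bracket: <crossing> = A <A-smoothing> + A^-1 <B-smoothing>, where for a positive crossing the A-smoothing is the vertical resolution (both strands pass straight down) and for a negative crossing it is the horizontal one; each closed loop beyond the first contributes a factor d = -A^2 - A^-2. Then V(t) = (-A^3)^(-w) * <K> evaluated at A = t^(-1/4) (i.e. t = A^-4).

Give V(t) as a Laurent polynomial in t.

2*t^-2 - 3*t^-3 + 6*t^-4 - 7*t^-5 + 7*t^-6 - 7*t^-7 + 5*t^-8 - 3*t^-9 + t^-10

Derivation:
Reading the diagram top to bottom ('/'-over between positions i,i+1 = s_i, '\'-over = s_i^-1): braid word = s1^-1 s2^-1 s2^-1 s1 s2^-1 s2^-1 s1 s2^-1 s1^-1 s1^-1 s3^-1 s4^-1.
The presented braid s1^-1 s2^-1 s2^-1 s1 s2^-1 s2^-1 s1 s2^-1 s1^-1 s1^-1 s3^-1 s4^-1 on 5 strands reduces by inverse Markov moves (closure unchanged at each step):
  Destabilize: the word has the form β·s4^-1 where s4^-1 occurs only as the final letter (β ∈ B_4); drop it and the last strand → 4 strands.
  Destabilize: the word has the form β·s3^-1 where s3^-1 occurs only as the final letter (β ∈ B_3); drop it and the last strand → 3 strands.
Reduced to β = s1^-1 s2^-1 s2^-1 s1 s2^-1 s2^-1 s1 s2^-1 s1^-1 s1^-1 on 3 strands, 10 crossings.
Compute on β:
Braid: s1^-1 s2^-1 s2^-1 s1 s2^-1 s2^-1 s1 s2^-1 s1^-1 s1^-1 on 3 strands, 10 crossings.
Writhe w = (#positive) - (#negative) = 2 - 8 = -6.
Computing the Kauffman bracket via state sum. There are 2^10 = 1024 states.
Smooth each crossing (0=||, 1=⌣⌢); contribution A^(Σ sign_k(1-2s_k)) * d^(L-1).
Tabulate the states by total A-exponent and number of loops L (A-exp: L × count):
  A^10: L=7 ×1
  A^8: L=6 ×10
  A^6: L=5 ×44, L=7 ×1
  A^4: L=4 ×110, L=6 ×10
  A^2: L=3 ×166, L=5 ×44
  A^0: L=2 ×144, L=4 ×106, L=6 ×2
  A^-2: L=1 ×57, L=3 ×140, L=5 ×13
  A^-4: L=2 ×91, L=4 ×28, L=6 ×1
  A^-6: L=1 ×16, L=3 ×26, L=5 ×3
  A^-8: L=2 ×7, L=4 ×3
  A^-10: L=3 ×1
Each group contributes A^e * Σ count * d^(L-1):
Powers of d = -A^2 - A^-2: d^2 = A^4 + 2 + A^-4; d^3 = -A^6 - 3*A^2 - 3*A^-2 - A^-6; d^4 = A^8 + 4*A^4 + 6 + 4*A^-4 + A^-8; d^5 = -A^10 - 5*A^6 - 10*A^2 - 10*A^-2 - 5*A^-6 - A^-10; d^6 = A^12 + 6*A^8 + 15*A^4 + 20 + 15*A^-4 + 6*A^-8 + A^-12.
  A^10 * (d^6) = A^22 + 6*A^18 + 15*A^14 + 20*A^10 + 15*A^6 + 6*A^2 + A^-2
  A^8 * (10*d^5) = -10*A^18 - 50*A^14 - 100*A^10 - 100*A^6 - 50*A^2 - 10*A^-2
  A^6 * (44*d^4 + d^6) = A^18 + 50*A^14 + 191*A^10 + 284*A^6 + 191*A^2 + 50*A^-2 + A^-6
  A^4 * (110*d^3 + 10*d^5) = -10*A^14 - 160*A^10 - 430*A^6 - 430*A^2 - 160*A^-2 - 10*A^-6
  A^2 * (166*d^2 + 44*d^4) = 44*A^10 + 342*A^6 + 596*A^2 + 342*A^-2 + 44*A^-6
  A^0 * (144*d + 106*d^3 + 2*d^5) = -2*A^10 - 116*A^6 - 482*A^2 - 482*A^-2 - 116*A^-6 - 2*A^-10
  A^-2 * (57 + 140*d^2 + 13*d^4) = 13*A^6 + 192*A^2 + 415*A^-2 + 192*A^-6 + 13*A^-10
  A^-4 * (91*d + 28*d^3 + d^5) = -A^6 - 33*A^2 - 185*A^-2 - 185*A^-6 - 33*A^-10 - A^-14
  A^-6 * (16 + 26*d^2 + 3*d^4) = 3*A^2 + 38*A^-2 + 86*A^-6 + 38*A^-10 + 3*A^-14
  A^-8 * (7*d + 3*d^3) = -3*A^-2 - 16*A^-6 - 16*A^-10 - 3*A^-14
  A^-10 * (d^2) = A^-6 + 2*A^-10 + A^-14
Summing the groups: <K> = A^22 - 3*A^18 + 5*A^14 - 7*A^10 + 7*A^6 - 7*A^2 + 6*A^-2 - 3*A^-6 + 2*A^-10
Normalise by the writhe: (-A^3)^(-w) = (-A^3)^(6) = A^18, so f(A) = A^18 * <K> = A^40 - 3*A^36 + 5*A^32 - 7*A^28 + 7*A^24 - 7*A^20 + 6*A^16 - 3*A^12 + 2*A^8.
Substitute A = t^(-1/4), i.e. A^e → t^(-e/4): V(t) = 2*t^-2 - 3*t^-3 + 6*t^-4 - 7*t^-5 + 7*t^-6 - 7*t^-7 + 5*t^-8 - 3*t^-9 + t^-10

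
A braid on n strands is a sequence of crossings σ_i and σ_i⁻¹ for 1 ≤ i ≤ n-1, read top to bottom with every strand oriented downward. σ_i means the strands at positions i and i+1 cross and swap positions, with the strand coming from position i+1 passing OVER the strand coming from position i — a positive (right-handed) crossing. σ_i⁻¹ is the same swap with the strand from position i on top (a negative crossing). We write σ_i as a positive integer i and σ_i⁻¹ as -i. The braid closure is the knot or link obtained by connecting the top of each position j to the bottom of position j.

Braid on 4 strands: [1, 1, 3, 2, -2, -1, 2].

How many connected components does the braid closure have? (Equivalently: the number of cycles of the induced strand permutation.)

1

Derivation:
Track the strand permutation on 4 strands, starting from identity.
  step 1: s1 swaps positions 1,2 -> [2 1 3 4]
  step 2: s1 swaps positions 1,2 -> [1 2 3 4]
  step 3: s3 swaps positions 3,4 -> [1 2 4 3]
  step 4: s2 swaps positions 2,3 -> [1 4 2 3]
  step 5: s2^-1 swaps positions 2,3 -> [1 2 4 3]
  step 6: s1^-1 swaps positions 1,2 -> [2 1 4 3]
  step 7: s2 swaps positions 2,3 -> [2 4 1 3]
Final permutation (position -> original strand): [2 4 1 3]
Closure components = cycle count of this permutation = 1.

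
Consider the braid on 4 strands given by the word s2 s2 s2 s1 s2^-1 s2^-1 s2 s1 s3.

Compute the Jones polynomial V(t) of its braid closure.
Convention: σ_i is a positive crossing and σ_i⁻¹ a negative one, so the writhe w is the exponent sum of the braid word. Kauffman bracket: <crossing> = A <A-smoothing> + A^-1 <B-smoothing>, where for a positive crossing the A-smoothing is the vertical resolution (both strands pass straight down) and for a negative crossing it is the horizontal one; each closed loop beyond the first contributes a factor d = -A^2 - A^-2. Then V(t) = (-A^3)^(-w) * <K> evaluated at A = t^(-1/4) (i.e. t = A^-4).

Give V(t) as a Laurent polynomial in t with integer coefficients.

The presented braid s2 s2 s2 s1 s2^-1 s2^-1 s2 s1 s3 on 4 strands reduces by inverse Markov moves (closure unchanged at each step):
  Destabilize: the word has the form β·s3 where s3 occurs only as the final letter (β ∈ B_3); drop it and the last strand → 3 strands.
Reduced to β = s2 s2 s2 s1 s2^-1 s2^-1 s2 s1 on 3 strands, 8 crossings.
Compute on β:
First cancel adjacent σ_i σ_i⁻¹ pairs (Reidemeister II — same braid, same closure): s2 s2 s2 s1 s2^-1 s2^-1 s2 s1 → s2 s2 s2 s1 s2^-1 s1.
Braid: s2 s2 s2 s1 s2^-1 s1 on 3 strands, 6 crossings.
Writhe w = (#positive) - (#negative) = 5 - 1 = 4.
State-sum expansion of <K>. There are 2^6 = 64 states.
Smooth each crossing (0=||, 1=⌣⌢); contribution A^(Σ sign_k(1-2s_k)) * d^(L-1).
Tabulate the states by total A-exponent and number of loops L (A-exp: L × count):
  A^6: L=2 ×1
  A^4: L=1 ×2, L=3 ×4
  A^2: L=2 ×12, L=4 ×3
  A^0: L=1 ×9, L=3 ×10, L=5 ×1
  A^-2: L=2 ×12, L=4 ×3
  A^-4: L=3 ×6
  A^-6: L=4 ×1
Each group contributes A^e * Σ count * d^(L-1):
Powers of d = -A^2 - A^-2: d^2 = A^4 + 2 + A^-4; d^3 = -A^6 - 3*A^2 - 3*A^-2 - A^-6; d^4 = A^8 + 4*A^4 + 6 + 4*A^-4 + A^-8.
  A^6 * (d) = -A^8 - A^4
  A^4 * (2 + 4*d^2) = 4*A^8 + 10*A^4 + 4
  A^2 * (12*d + 3*d^3) = -3*A^8 - 21*A^4 - 21 - 3*A^-4
  A^0 * (9 + 10*d^2 + d^4) = A^8 + 14*A^4 + 35 + 14*A^-4 + A^-8
  A^-2 * (12*d + 3*d^3) = -3*A^4 - 21 - 21*A^-4 - 3*A^-8
  A^-4 * (6*d^2) = 6 + 12*A^-4 + 6*A^-8
  A^-6 * (d^3) = -1 - 3*A^-4 - 3*A^-8 - A^-12
Summing the groups: <K> = A^8 - A^4 + 2 - A^-4 + A^-8 - A^-12
Normalise by the writhe: (-A^3)^(-w) = (-A^3)^(-4) = A^-12, so f(A) = A^-12 * <K> = A^-4 - A^-8 + 2*A^-12 - A^-16 + A^-20 - A^-24.
Substitute A = t^(-1/4), i.e. A^e → t^(-e/4): V(t) = -t^6 + t^5 - t^4 + 2*t^3 - t^2 + t

Answer: -t^6 + t^5 - t^4 + 2*t^3 - t^2 + t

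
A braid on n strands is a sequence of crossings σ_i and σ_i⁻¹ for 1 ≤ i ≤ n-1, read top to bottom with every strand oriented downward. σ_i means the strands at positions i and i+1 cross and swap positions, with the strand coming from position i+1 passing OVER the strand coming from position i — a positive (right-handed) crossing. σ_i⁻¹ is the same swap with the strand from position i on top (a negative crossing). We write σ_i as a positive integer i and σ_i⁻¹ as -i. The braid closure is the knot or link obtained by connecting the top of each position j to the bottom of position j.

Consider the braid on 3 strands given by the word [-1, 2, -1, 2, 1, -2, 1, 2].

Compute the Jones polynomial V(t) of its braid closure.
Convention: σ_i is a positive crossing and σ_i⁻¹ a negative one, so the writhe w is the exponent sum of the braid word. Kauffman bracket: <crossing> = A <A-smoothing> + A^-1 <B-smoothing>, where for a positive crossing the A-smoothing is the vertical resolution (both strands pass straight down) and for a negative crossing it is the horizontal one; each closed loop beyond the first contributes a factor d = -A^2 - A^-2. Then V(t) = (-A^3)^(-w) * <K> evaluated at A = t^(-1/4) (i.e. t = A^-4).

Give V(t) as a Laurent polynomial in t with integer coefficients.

Braid: s1^-1 s2 s1^-1 s2 s1 s2^-1 s1 s2 on 3 strands, 8 crossings.
Writhe w = (#positive) - (#negative) = 5 - 3 = 2.
Enumerate smoothing states for the bracket polynomial. There are 2^8 = 256 states.
For each crossing: s=0 is the vertical smoothing, s=1 horizontal. Crossing k contributes A^(sign_k * (1 - 2*s_k)); loop factor d = -A^2 - A^-2.
Tabulate the states by total A-exponent and number of loops L (A-exp: L × count):
  A^8: L=2 ×1
  A^6: L=1 ×3, L=3 ×5
  A^4: L=2 ×22, L=4 ×6
  A^2: L=1 ×18, L=3 ×37, L=5 ×1
  A^0: L=2 ×58, L=4 ×12
  A^-2: L=1 ×24, L=3 ×31, L=5 ×1
  A^-4: L=2 ×23, L=4 ×5
  A^-6: L=3 ×8
  A^-8: L=4 ×1
Each group contributes A^e * Σ count * d^(L-1):
Powers of d = -A^2 - A^-2: d^2 = A^4 + 2 + A^-4; d^3 = -A^6 - 3*A^2 - 3*A^-2 - A^-6; d^4 = A^8 + 4*A^4 + 6 + 4*A^-4 + A^-8.
  A^8 * (d) = -A^10 - A^6
  A^6 * (3 + 5*d^2) = 5*A^10 + 13*A^6 + 5*A^2
  A^4 * (22*d + 6*d^3) = -6*A^10 - 40*A^6 - 40*A^2 - 6*A^-2
  A^2 * (18 + 37*d^2 + d^4) = A^10 + 41*A^6 + 98*A^2 + 41*A^-2 + A^-6
  A^0 * (58*d + 12*d^3) = -12*A^6 - 94*A^2 - 94*A^-2 - 12*A^-6
  A^-2 * (24 + 31*d^2 + d^4) = A^6 + 35*A^2 + 92*A^-2 + 35*A^-6 + A^-10
  A^-4 * (23*d + 5*d^3) = -5*A^2 - 38*A^-2 - 38*A^-6 - 5*A^-10
  A^-6 * (8*d^2) = 8*A^-2 + 16*A^-6 + 8*A^-10
  A^-8 * (d^3) = -A^-2 - 3*A^-6 - 3*A^-10 - A^-14
Summing the groups: <K> = -A^10 + 2*A^6 - A^2 + 2*A^-2 - A^-6 + A^-10 - A^-14
Normalise by the writhe: (-A^3)^(-w) = (-A^3)^(-2) = A^-6, so f(A) = A^-6 * <K> = -A^4 + 2 - A^-4 + 2*A^-8 - A^-12 + A^-16 - A^-20.
Substitute A = t^(-1/4), i.e. A^e → t^(-e/4): V(t) = -t^5 + t^4 - t^3 + 2*t^2 - t + 2 - t^-1

Answer: -t^5 + t^4 - t^3 + 2*t^2 - t + 2 - t^-1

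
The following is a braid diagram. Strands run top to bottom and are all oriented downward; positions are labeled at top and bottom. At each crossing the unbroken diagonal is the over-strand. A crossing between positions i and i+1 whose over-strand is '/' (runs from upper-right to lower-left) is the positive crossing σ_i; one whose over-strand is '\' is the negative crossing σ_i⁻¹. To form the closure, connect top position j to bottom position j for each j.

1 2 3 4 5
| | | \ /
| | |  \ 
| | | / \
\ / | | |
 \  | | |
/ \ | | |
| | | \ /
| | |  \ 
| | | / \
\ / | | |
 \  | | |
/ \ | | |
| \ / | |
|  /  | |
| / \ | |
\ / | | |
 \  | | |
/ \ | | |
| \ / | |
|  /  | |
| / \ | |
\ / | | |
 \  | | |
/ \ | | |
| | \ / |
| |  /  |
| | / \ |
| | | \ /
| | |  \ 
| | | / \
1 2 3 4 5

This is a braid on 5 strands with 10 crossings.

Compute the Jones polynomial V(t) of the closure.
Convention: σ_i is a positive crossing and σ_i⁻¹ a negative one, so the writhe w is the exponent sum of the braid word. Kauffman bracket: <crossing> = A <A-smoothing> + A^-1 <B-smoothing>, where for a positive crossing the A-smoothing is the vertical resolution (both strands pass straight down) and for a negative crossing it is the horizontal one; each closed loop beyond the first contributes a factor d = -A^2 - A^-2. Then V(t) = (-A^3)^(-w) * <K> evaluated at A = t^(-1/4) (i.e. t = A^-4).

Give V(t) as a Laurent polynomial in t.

1 - t^-1 + 3*t^-2 - 4*t^-3 + 5*t^-4 - 6*t^-5 + 5*t^-6 - 4*t^-7 + 3*t^-8 - t^-9

Derivation:
Reading the diagram top to bottom ('/'-over between positions i,i+1 = s_i, '\'-over = s_i^-1): braid word = s4^-1 s1^-1 s4^-1 s1^-1 s2 s1^-1 s2 s1^-1 s3 s4^-1.
Braid: s4^-1 s1^-1 s4^-1 s1^-1 s2 s1^-1 s2 s1^-1 s3 s4^-1 on 5 strands, 10 crossings.
Writhe w = (#positive) - (#negative) = 3 - 7 = -4.
Computing the Kauffman bracket via state sum. There are 2^10 = 1024 states.
Smooth each crossing (0=||, 1=⌣⌢); contribution A^(Σ sign_k(1-2s_k)) * d^(L-1).
Tabulate the states by total A-exponent and number of loops L (A-exp: L × count):
  A^10: L=8 ×1
  A^8: L=7 ×10
  A^6: L=6 ×45
  A^4: L=5 ×118, L=7 ×2
  A^2: L=4 ×195, L=6 ×15
  A^0: L=3 ×203, L=5 ×49
  A^-2: L=2 ×123, L=4 ×85, L=6 ×2
  A^-4: L=1 ×33, L=3 ×78, L=5 ×9
  A^-6: L=2 ×29, L=4 ×16
  A^-8: L=3 ×9, L=5 ×1
  A^-10: L=4 ×1
Each group contributes A^e * Σ count * d^(L-1):
Powers of d = -A^2 - A^-2: d^2 = A^4 + 2 + A^-4; d^3 = -A^6 - 3*A^2 - 3*A^-2 - A^-6; d^4 = A^8 + 4*A^4 + 6 + 4*A^-4 + A^-8; d^5 = -A^10 - 5*A^6 - 10*A^2 - 10*A^-2 - 5*A^-6 - A^-10; d^6 = A^12 + 6*A^8 + 15*A^4 + 20 + 15*A^-4 + 6*A^-8 + A^-12; d^7 = -A^14 - 7*A^10 - 21*A^6 - 35*A^2 - 35*A^-2 - 21*A^-6 - 7*A^-10 - A^-14.
  A^10 * (d^7) = -A^24 - 7*A^20 - 21*A^16 - 35*A^12 - 35*A^8 - 21*A^4 - 7 - A^-4
  A^8 * (10*d^6) = 10*A^20 + 60*A^16 + 150*A^12 + 200*A^8 + 150*A^4 + 60 + 10*A^-4
  A^6 * (45*d^5) = -45*A^16 - 225*A^12 - 450*A^8 - 450*A^4 - 225 - 45*A^-4
  A^4 * (118*d^4 + 2*d^6) = 2*A^16 + 130*A^12 + 502*A^8 + 748*A^4 + 502 + 130*A^-4 + 2*A^-8
  A^2 * (195*d^3 + 15*d^5) = -15*A^12 - 270*A^8 - 735*A^4 - 735 - 270*A^-4 - 15*A^-8
  A^0 * (203*d^2 + 49*d^4) = 49*A^8 + 399*A^4 + 700 + 399*A^-4 + 49*A^-8
  A^-2 * (123*d + 85*d^3 + 2*d^5) = -2*A^8 - 95*A^4 - 398 - 398*A^-4 - 95*A^-8 - 2*A^-12
  A^-4 * (33 + 78*d^2 + 9*d^4) = 9*A^4 + 114 + 243*A^-4 + 114*A^-8 + 9*A^-12
  A^-6 * (29*d + 16*d^3) = -16 - 77*A^-4 - 77*A^-8 - 16*A^-12
  A^-8 * (9*d^2 + d^4) = 1 + 13*A^-4 + 24*A^-8 + 13*A^-12 + A^-16
  A^-10 * (d^3) = -A^-4 - 3*A^-8 - 3*A^-12 - A^-16
Summing the groups: <K> = -A^24 + 3*A^20 - 4*A^16 + 5*A^12 - 6*A^8 + 5*A^4 - 4 + 3*A^-4 - A^-8 + A^-12
Normalise by the writhe: (-A^3)^(-w) = (-A^3)^(4) = A^12, so f(A) = A^12 * <K> = -A^36 + 3*A^32 - 4*A^28 + 5*A^24 - 6*A^20 + 5*A^16 - 4*A^12 + 3*A^8 - A^4 + 1.
Substitute A = t^(-1/4), i.e. A^e → t^(-e/4): V(t) = 1 - t^-1 + 3*t^-2 - 4*t^-3 + 5*t^-4 - 6*t^-5 + 5*t^-6 - 4*t^-7 + 3*t^-8 - t^-9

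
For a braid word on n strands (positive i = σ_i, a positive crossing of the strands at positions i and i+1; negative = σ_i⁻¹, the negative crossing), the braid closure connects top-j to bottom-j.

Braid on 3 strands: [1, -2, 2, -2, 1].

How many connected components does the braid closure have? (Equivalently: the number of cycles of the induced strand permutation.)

Track the strand permutation on 3 strands, starting from identity.
  step 1: s1 swaps positions 1,2 -> [2 1 3]
  step 2: s2^-1 swaps positions 2,3 -> [2 3 1]
  step 3: s2 swaps positions 2,3 -> [2 1 3]
  step 4: s2^-1 swaps positions 2,3 -> [2 3 1]
  step 5: s1 swaps positions 1,2 -> [3 2 1]
Final permutation (position -> original strand): [3 2 1]
Closure components = cycle count of this permutation = 2.

Answer: 2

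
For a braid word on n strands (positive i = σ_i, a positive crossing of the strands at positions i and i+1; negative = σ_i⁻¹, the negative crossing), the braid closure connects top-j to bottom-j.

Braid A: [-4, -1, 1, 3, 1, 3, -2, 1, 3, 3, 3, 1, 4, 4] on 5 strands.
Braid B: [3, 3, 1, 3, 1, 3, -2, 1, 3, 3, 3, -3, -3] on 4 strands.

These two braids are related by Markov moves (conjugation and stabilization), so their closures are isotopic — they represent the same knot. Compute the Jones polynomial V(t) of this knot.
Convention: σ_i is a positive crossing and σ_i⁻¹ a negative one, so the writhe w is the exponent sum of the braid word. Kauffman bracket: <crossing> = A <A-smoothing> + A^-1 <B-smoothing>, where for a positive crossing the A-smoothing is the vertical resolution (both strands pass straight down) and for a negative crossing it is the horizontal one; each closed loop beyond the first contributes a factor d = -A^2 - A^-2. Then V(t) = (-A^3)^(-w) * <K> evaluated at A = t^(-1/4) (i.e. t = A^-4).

Markov-equivalent braids have isotopic closures, hence identical knot invariants. Strip the Markov moves from each word to reach a common short braid β, then compute V(t) once on β.
Braid A: s4^-1 s1^-1 s1 s3 s1 s3 s2^-1 s1 s3 s3 s3 s1 s4 s4 on 5 strands reduces by inverse Markov moves (closure unchanged at each step):
  Deconjugate: the word is γ·β·γ⁻¹ with γ = s4^-1 (prefix) and γ⁻¹ = s4 (suffix); strip both.
  Destabilize: the word has the form β·s4 where s4 occurs only as the final letter (β ∈ B_4); drop it and the last strand → 4 strands.
  Deconjugate: the word is γ·β·γ⁻¹ with γ = s1^-1 (prefix) and γ⁻¹ = s1 (suffix); strip both.
Reduced to β = s1 s3 s1 s3 s2^-1 s1 s3 s3 s3 on 4 strands, 9 crossings.
Braid B: s3 s3 s1 s3 s1 s3 s2^-1 s1 s3 s3 s3 s3^-1 s3^-1 on 4 strands reduces by inverse Markov moves (closure unchanged at each step):
  Deconjugate: the word is γ·β·γ⁻¹ with γ = s3 s3 (prefix) and γ⁻¹ = s3^-1 s3^-1 (suffix); strip both.
Reduced to β = s1 s3 s1 s3 s2^-1 s1 s3 s3 s3 on 4 strands, 9 crossings.
Both give the same β = s1 s3 s1 s3 s2^-1 s1 s3 s3 s3 on 4 strands, so one state sum suffices:
Braid: s1 s3 s1 s3 s2^-1 s1 s3 s3 s3 on 4 strands, 9 crossings.
Writhe w = (#positive) - (#negative) = 8 - 1 = 7.
State-sum expansion of <K>. There are 2^9 = 512 states.
Each crossing splits two ways (0=vertical, 1=horizontal). The state's weight is A^(#A-smoothings - #B-smoothings) * d^(loops - 1).
Tabulate the states by total A-exponent and number of loops L (A-exp: L × count):
  A^9: L=3 ×1
  A^7: L=2 ×8, L=4 ×1
  A^5: L=1 ×15, L=3 ×21
  A^3: L=2 ×60, L=4 ×24
  A^1: L=3 ×110, L=5 ×16
  A^-1: L=4 ×120, L=6 ×6
  A^-3: L=5 ×83, L=7 ×1
  A^-5: L=6 ×36
  A^-7: L=7 ×9
  A^-9: L=8 ×1
Each group contributes A^e * Σ count * d^(L-1):
Powers of d = -A^2 - A^-2: d^2 = A^4 + 2 + A^-4; d^3 = -A^6 - 3*A^2 - 3*A^-2 - A^-6; d^4 = A^8 + 4*A^4 + 6 + 4*A^-4 + A^-8; d^5 = -A^10 - 5*A^6 - 10*A^2 - 10*A^-2 - 5*A^-6 - A^-10; d^6 = A^12 + 6*A^8 + 15*A^4 + 20 + 15*A^-4 + 6*A^-8 + A^-12; d^7 = -A^14 - 7*A^10 - 21*A^6 - 35*A^2 - 35*A^-2 - 21*A^-6 - 7*A^-10 - A^-14.
  A^9 * (d^2) = A^13 + 2*A^9 + A^5
  A^7 * (8*d + d^3) = -A^13 - 11*A^9 - 11*A^5 - A
  A^5 * (15 + 21*d^2) = 21*A^9 + 57*A^5 + 21*A
  A^3 * (60*d + 24*d^3) = -24*A^9 - 132*A^5 - 132*A - 24*A^-3
  A^1 * (110*d^2 + 16*d^4) = 16*A^9 + 174*A^5 + 316*A + 174*A^-3 + 16*A^-7
  A^-1 * (120*d^3 + 6*d^5) = -6*A^9 - 150*A^5 - 420*A - 420*A^-3 - 150*A^-7 - 6*A^-11
  A^-3 * (83*d^4 + d^6) = A^9 + 89*A^5 + 347*A + 518*A^-3 + 347*A^-7 + 89*A^-11 + A^-15
  A^-5 * (36*d^5) = -36*A^5 - 180*A - 360*A^-3 - 360*A^-7 - 180*A^-11 - 36*A^-15
  A^-7 * (9*d^6) = 9*A^5 + 54*A + 135*A^-3 + 180*A^-7 + 135*A^-11 + 54*A^-15 + 9*A^-19
  A^-9 * (d^7) = -A^5 - 7*A - 21*A^-3 - 35*A^-7 - 35*A^-11 - 21*A^-15 - 7*A^-19 - A^-23
Summing the groups: <K> = -A^9 - 2*A + 2*A^-3 - 2*A^-7 + 3*A^-11 - 2*A^-15 + 2*A^-19 - A^-23
Normalise by the writhe: (-A^3)^(-w) = (-A^3)^(-7) = -A^-21, so f(A) = -A^-21 * <K> = A^-12 + 2*A^-20 - 2*A^-24 + 2*A^-28 - 3*A^-32 + 2*A^-36 - 2*A^-40 + A^-44.
Substitute A = t^(-1/4), i.e. A^e → t^(-e/4): V(t) = t^11 - 2*t^10 + 2*t^9 - 3*t^8 + 2*t^7 - 2*t^6 + 2*t^5 + t^3

Answer: t^11 - 2*t^10 + 2*t^9 - 3*t^8 + 2*t^7 - 2*t^6 + 2*t^5 + t^3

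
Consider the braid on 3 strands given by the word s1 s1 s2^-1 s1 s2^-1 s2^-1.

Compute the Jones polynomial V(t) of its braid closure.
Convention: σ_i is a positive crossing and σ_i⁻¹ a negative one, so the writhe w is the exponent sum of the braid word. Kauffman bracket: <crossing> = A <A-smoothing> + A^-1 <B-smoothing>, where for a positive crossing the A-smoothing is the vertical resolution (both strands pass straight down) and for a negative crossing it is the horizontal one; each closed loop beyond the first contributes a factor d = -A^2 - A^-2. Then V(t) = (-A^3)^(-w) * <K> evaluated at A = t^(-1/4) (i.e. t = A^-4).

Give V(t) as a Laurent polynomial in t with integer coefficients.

-t^3 + 2*t^2 - 2*t + 3 - 2*t^-1 + 2*t^-2 - t^-3

Derivation:
Braid: s1 s1 s2^-1 s1 s2^-1 s2^-1 on 3 strands, 6 crossings.
Writhe w = (#positive) - (#negative) = 3 - 3 = 0.
Computing the Kauffman bracket via state sum. There are 2^6 = 64 states.
For each crossing: s=0 is the vertical smoothing, s=1 horizontal. Crossing k contributes A^(sign_k * (1 - 2*s_k)); loop factor d = -A^2 - A^-2.
Tabulate the states by total A-exponent and number of loops L (A-exp: L × count):
  A^6: L=4 ×1
  A^4: L=3 ×6
  A^2: L=2 ×14, L=4 ×1
  A^0: L=1 ×13, L=3 ×7
  A^-2: L=2 ×14, L=4 ×1
  A^-4: L=3 ×6
  A^-6: L=4 ×1
Each group contributes A^e * Σ count * d^(L-1):
Powers of d = -A^2 - A^-2: d^2 = A^4 + 2 + A^-4; d^3 = -A^6 - 3*A^2 - 3*A^-2 - A^-6.
  A^6 * (d^3) = -A^12 - 3*A^8 - 3*A^4 - 1
  A^4 * (6*d^2) = 6*A^8 + 12*A^4 + 6
  A^2 * (14*d + d^3) = -A^8 - 17*A^4 - 17 - A^-4
  A^0 * (13 + 7*d^2) = 7*A^4 + 27 + 7*A^-4
  A^-2 * (14*d + d^3) = -A^4 - 17 - 17*A^-4 - A^-8
  A^-4 * (6*d^2) = 6 + 12*A^-4 + 6*A^-8
  A^-6 * (d^3) = -1 - 3*A^-4 - 3*A^-8 - A^-12
Summing the groups: <K> = -A^12 + 2*A^8 - 2*A^4 + 3 - 2*A^-4 + 2*A^-8 - A^-12
Normalise by the writhe: (-A^3)^(-w) = (-A^3)^(0) = 1, so f(A) = 1 * <K> = -A^12 + 2*A^8 - 2*A^4 + 3 - 2*A^-4 + 2*A^-8 - A^-12.
Substitute A = t^(-1/4), i.e. A^e → t^(-e/4): V(t) = -t^3 + 2*t^2 - 2*t + 3 - 2*t^-1 + 2*t^-2 - t^-3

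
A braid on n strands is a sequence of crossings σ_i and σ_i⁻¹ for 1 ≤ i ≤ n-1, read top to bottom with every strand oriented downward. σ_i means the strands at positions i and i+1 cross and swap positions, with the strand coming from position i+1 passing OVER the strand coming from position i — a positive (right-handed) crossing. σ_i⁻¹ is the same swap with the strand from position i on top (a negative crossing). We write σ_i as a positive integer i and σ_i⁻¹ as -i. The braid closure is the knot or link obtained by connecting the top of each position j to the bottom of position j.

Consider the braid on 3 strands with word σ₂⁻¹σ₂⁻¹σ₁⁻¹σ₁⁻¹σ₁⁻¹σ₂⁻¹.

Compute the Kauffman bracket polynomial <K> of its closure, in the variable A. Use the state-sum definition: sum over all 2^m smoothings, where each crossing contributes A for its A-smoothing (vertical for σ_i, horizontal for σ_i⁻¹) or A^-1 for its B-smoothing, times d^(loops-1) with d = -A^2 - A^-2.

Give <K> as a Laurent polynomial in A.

A^14 - 2*A^10 + A^6 - 2*A^2 + 2*A^-2 + A^-10

Derivation:
Braid: s2^-1 s2^-1 s1^-1 s1^-1 s1^-1 s2^-1 on 3 strands, 6 crossings.
Writhe w = (#positive) - (#negative) = 0 - 6 = -6.
Computing the Kauffman bracket via state sum. There are 2^6 = 64 states.
For each crossing: s=0 is the vertical smoothing, s=1 horizontal. Crossing k contributes A^(sign_k * (1 - 2*s_k)); loop factor d = -A^2 - A^-2.
Tabulate the states by total A-exponent and number of loops L (A-exp: L × count):
  A^6: L=5 ×1
  A^4: L=4 ×6
  A^2: L=3 ×15
  A^0: L=2 ×18, L=4 ×2
  A^-2: L=1 ×9, L=3 ×6
  A^-4: L=2 ×6
  A^-6: L=3 ×1
Each group contributes A^e * Σ count * d^(L-1):
Powers of d = -A^2 - A^-2: d^2 = A^4 + 2 + A^-4; d^3 = -A^6 - 3*A^2 - 3*A^-2 - A^-6; d^4 = A^8 + 4*A^4 + 6 + 4*A^-4 + A^-8.
  A^6 * (d^4) = A^14 + 4*A^10 + 6*A^6 + 4*A^2 + A^-2
  A^4 * (6*d^3) = -6*A^10 - 18*A^6 - 18*A^2 - 6*A^-2
  A^2 * (15*d^2) = 15*A^6 + 30*A^2 + 15*A^-2
  A^0 * (18*d + 2*d^3) = -2*A^6 - 24*A^2 - 24*A^-2 - 2*A^-6
  A^-2 * (9 + 6*d^2) = 6*A^2 + 21*A^-2 + 6*A^-6
  A^-4 * (6*d) = -6*A^-2 - 6*A^-6
  A^-6 * (d^2) = A^-2 + 2*A^-6 + A^-10
Summing the groups: <K> = A^14 - 2*A^10 + A^6 - 2*A^2 + 2*A^-2 + A^-10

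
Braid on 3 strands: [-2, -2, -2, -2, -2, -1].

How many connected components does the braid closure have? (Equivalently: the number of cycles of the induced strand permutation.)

1

Derivation:
Track the strand permutation on 3 strands, starting from identity.
  step 1: s2^-1 swaps positions 2,3 -> [1 3 2]
  step 2: s2^-1 swaps positions 2,3 -> [1 2 3]
  step 3: s2^-1 swaps positions 2,3 -> [1 3 2]
  step 4: s2^-1 swaps positions 2,3 -> [1 2 3]
  step 5: s2^-1 swaps positions 2,3 -> [1 3 2]
  step 6: s1^-1 swaps positions 1,2 -> [3 1 2]
Final permutation (position -> original strand): [3 1 2]
Closure components = cycle count of this permutation = 1.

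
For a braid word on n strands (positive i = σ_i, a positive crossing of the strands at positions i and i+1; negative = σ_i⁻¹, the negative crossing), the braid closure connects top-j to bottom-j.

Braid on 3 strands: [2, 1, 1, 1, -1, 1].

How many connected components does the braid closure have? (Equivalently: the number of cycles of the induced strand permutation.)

1

Derivation:
Track the strand permutation on 3 strands, starting from identity.
  step 1: s2 swaps positions 2,3 -> [1 3 2]
  step 2: s1 swaps positions 1,2 -> [3 1 2]
  step 3: s1 swaps positions 1,2 -> [1 3 2]
  step 4: s1 swaps positions 1,2 -> [3 1 2]
  step 5: s1^-1 swaps positions 1,2 -> [1 3 2]
  step 6: s1 swaps positions 1,2 -> [3 1 2]
Final permutation (position -> original strand): [3 1 2]
Closure components = cycle count of this permutation = 1.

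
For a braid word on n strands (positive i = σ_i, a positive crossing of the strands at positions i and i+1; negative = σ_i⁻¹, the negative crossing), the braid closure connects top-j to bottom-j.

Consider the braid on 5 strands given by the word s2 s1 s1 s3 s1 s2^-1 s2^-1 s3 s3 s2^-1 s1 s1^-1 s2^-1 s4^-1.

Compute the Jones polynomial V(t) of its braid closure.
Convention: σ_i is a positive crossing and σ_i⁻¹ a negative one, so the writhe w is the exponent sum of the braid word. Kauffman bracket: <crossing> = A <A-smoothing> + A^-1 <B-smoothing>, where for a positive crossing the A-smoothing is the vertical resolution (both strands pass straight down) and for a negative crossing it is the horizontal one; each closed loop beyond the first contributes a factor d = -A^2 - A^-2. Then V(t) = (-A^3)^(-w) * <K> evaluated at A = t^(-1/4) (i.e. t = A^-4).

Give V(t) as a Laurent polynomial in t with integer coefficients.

t^7 - 3*t^6 + 4*t^5 - 6*t^4 + 7*t^3 - 6*t^2 + 6*t - 3 + 2*t^-1 - t^-2

Derivation:
The presented braid s2 s1 s1 s3 s1 s2^-1 s2^-1 s3 s3 s2^-1 s1 s1^-1 s2^-1 s4^-1 on 5 strands reduces by inverse Markov moves (closure unchanged at each step):
  Destabilize: the word has the form β·s4^-1 where s4^-1 occurs only as the final letter (β ∈ B_4); drop it and the last strand → 4 strands.
  Deconjugate: the word is γ·β·γ⁻¹ with γ = s2 s1 (prefix) and γ⁻¹ = s1^-1 s2^-1 (suffix); strip both.
Reduced to β = s1 s3 s1 s2^-1 s2^-1 s3 s3 s2^-1 s1 on 4 strands, 9 crossings.
Compute on β:
Braid: s1 s3 s1 s2^-1 s2^-1 s3 s3 s2^-1 s1 on 4 strands, 9 crossings.
Writhe w = (#positive) - (#negative) = 6 - 3 = 3.
Enumerate smoothing states for the bracket polynomial. There are 2^9 = 512 states.
Each crossing splits two ways (0=vertical, 1=horizontal). The state's weight is A^(#A-smoothings - #B-smoothings) * d^(loops - 1).
Tabulate the states by total A-exponent and number of loops L (A-exp: L × count):
  A^9: L=5 ×1
  A^7: L=4 ×9
  A^5: L=3 ×32, L=5 ×4
  A^3: L=2 ×55, L=4 ×28, L=6 ×1
  A^1: L=1 ×39, L=3 ×77, L=5 ×10
  A^-1: L=2 ×81, L=4 ×44, L=6 ×1
  A^-3: L=3 ×73, L=5 ×11
  A^-5: L=4 ×35, L=6 ×1
  A^-7: L=5 ×9
  A^-9: L=6 ×1
Each group contributes A^e * Σ count * d^(L-1):
Powers of d = -A^2 - A^-2: d^2 = A^4 + 2 + A^-4; d^3 = -A^6 - 3*A^2 - 3*A^-2 - A^-6; d^4 = A^8 + 4*A^4 + 6 + 4*A^-4 + A^-8; d^5 = -A^10 - 5*A^6 - 10*A^2 - 10*A^-2 - 5*A^-6 - A^-10.
  A^9 * (d^4) = A^17 + 4*A^13 + 6*A^9 + 4*A^5 + A
  A^7 * (9*d^3) = -9*A^13 - 27*A^9 - 27*A^5 - 9*A
  A^5 * (32*d^2 + 4*d^4) = 4*A^13 + 48*A^9 + 88*A^5 + 48*A + 4*A^-3
  A^3 * (55*d + 28*d^3 + d^5) = -A^13 - 33*A^9 - 149*A^5 - 149*A - 33*A^-3 - A^-7
  A^1 * (39 + 77*d^2 + 10*d^4) = 10*A^9 + 117*A^5 + 253*A + 117*A^-3 + 10*A^-7
  A^-1 * (81*d + 44*d^3 + d^5) = -A^9 - 49*A^5 - 223*A - 223*A^-3 - 49*A^-7 - A^-11
  A^-3 * (73*d^2 + 11*d^4) = 11*A^5 + 117*A + 212*A^-3 + 117*A^-7 + 11*A^-11
  A^-5 * (35*d^3 + d^5) = -A^5 - 40*A - 115*A^-3 - 115*A^-7 - 40*A^-11 - A^-15
  A^-7 * (9*d^4) = 9*A + 36*A^-3 + 54*A^-7 + 36*A^-11 + 9*A^-15
  A^-9 * (d^5) = -A - 5*A^-3 - 10*A^-7 - 10*A^-11 - 5*A^-15 - A^-19
Summing the groups: <K> = A^17 - 2*A^13 + 3*A^9 - 6*A^5 + 6*A - 7*A^-3 + 6*A^-7 - 4*A^-11 + 3*A^-15 - A^-19
Normalise by the writhe: (-A^3)^(-w) = (-A^3)^(-3) = -A^-9, so f(A) = -A^-9 * <K> = -A^8 + 2*A^4 - 3 + 6*A^-4 - 6*A^-8 + 7*A^-12 - 6*A^-16 + 4*A^-20 - 3*A^-24 + A^-28.
Substitute A = t^(-1/4), i.e. A^e → t^(-e/4): V(t) = t^7 - 3*t^6 + 4*t^5 - 6*t^4 + 7*t^3 - 6*t^2 + 6*t - 3 + 2*t^-1 - t^-2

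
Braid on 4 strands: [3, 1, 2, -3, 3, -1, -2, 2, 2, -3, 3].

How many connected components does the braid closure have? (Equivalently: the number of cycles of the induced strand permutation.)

Track the strand permutation on 4 strands, starting from identity.
  step 1: s3 swaps positions 3,4 -> [1 2 4 3]
  step 2: s1 swaps positions 1,2 -> [2 1 4 3]
  step 3: s2 swaps positions 2,3 -> [2 4 1 3]
  step 4: s3^-1 swaps positions 3,4 -> [2 4 3 1]
  step 5: s3 swaps positions 3,4 -> [2 4 1 3]
  step 6: s1^-1 swaps positions 1,2 -> [4 2 1 3]
  step 7: s2^-1 swaps positions 2,3 -> [4 1 2 3]
  step 8: s2 swaps positions 2,3 -> [4 2 1 3]
  step 9: s2 swaps positions 2,3 -> [4 1 2 3]
  step 10: s3^-1 swaps positions 3,4 -> [4 1 3 2]
  step 11: s3 swaps positions 3,4 -> [4 1 2 3]
Final permutation (position -> original strand): [4 1 2 3]
Closure components = cycle count of this permutation = 1.

Answer: 1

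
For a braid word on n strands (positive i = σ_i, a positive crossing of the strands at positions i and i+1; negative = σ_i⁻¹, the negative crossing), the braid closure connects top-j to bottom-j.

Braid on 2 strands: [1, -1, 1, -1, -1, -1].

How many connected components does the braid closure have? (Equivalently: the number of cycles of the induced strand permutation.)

Track the strand permutation on 2 strands, starting from identity.
  step 1: s1 swaps positions 1,2 -> [2 1]
  step 2: s1^-1 swaps positions 1,2 -> [1 2]
  step 3: s1 swaps positions 1,2 -> [2 1]
  step 4: s1^-1 swaps positions 1,2 -> [1 2]
  step 5: s1^-1 swaps positions 1,2 -> [2 1]
  step 6: s1^-1 swaps positions 1,2 -> [1 2]
Final permutation (position -> original strand): [1 2]
Closure components = cycle count of this permutation = 2.

Answer: 2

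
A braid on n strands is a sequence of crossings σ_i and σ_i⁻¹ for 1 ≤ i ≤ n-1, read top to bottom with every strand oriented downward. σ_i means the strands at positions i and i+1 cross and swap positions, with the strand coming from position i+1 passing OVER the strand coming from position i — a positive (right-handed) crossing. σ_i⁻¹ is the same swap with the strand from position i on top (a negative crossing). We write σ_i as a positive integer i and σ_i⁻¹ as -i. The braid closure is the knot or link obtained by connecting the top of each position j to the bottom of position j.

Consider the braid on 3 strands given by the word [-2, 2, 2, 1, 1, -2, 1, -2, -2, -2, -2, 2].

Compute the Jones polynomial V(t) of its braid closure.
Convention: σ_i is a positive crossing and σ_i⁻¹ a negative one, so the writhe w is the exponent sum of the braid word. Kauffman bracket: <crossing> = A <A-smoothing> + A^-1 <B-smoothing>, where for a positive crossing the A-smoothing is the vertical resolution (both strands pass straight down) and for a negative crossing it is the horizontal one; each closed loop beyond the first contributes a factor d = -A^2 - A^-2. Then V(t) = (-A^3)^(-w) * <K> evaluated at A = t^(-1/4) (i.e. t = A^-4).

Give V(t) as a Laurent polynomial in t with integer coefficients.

The presented braid s2^-1 s2 s2 s1 s1 s2^-1 s1 s2^-1 s2^-1 s2^-1 s2^-1 s2 on 3 strands reduces by inverse Markov moves (closure unchanged at each step):
  Deconjugate: the word is γ·β·γ⁻¹ with γ = s2^-1 (prefix) and γ⁻¹ = s2 (suffix); strip both.
  Deconjugate: the word is γ·β·γ⁻¹ with γ = s2 (prefix) and γ⁻¹ = s2^-1 (suffix); strip both.
  Deconjugate: the word is γ·β·γ⁻¹ with γ = s2 (prefix) and γ⁻¹ = s2^-1 (suffix); strip both.
Reduced to β = s1 s1 s2^-1 s1 s2^-1 s2^-1 on 3 strands, 6 crossings.
Compute on β:
Braid: s1 s1 s2^-1 s1 s2^-1 s2^-1 on 3 strands, 6 crossings.
Writhe w = (#positive) - (#negative) = 3 - 3 = 0.
State-sum expansion of <K>. There are 2^6 = 64 states.
Smooth each crossing (0=||, 1=⌣⌢); contribution A^(Σ sign_k(1-2s_k)) * d^(L-1).
Tabulate the states by total A-exponent and number of loops L (A-exp: L × count):
  A^6: L=4 ×1
  A^4: L=3 ×6
  A^2: L=2 ×14, L=4 ×1
  A^0: L=1 ×13, L=3 ×7
  A^-2: L=2 ×14, L=4 ×1
  A^-4: L=3 ×6
  A^-6: L=4 ×1
Each group contributes A^e * Σ count * d^(L-1):
Powers of d = -A^2 - A^-2: d^2 = A^4 + 2 + A^-4; d^3 = -A^6 - 3*A^2 - 3*A^-2 - A^-6.
  A^6 * (d^3) = -A^12 - 3*A^8 - 3*A^4 - 1
  A^4 * (6*d^2) = 6*A^8 + 12*A^4 + 6
  A^2 * (14*d + d^3) = -A^8 - 17*A^4 - 17 - A^-4
  A^0 * (13 + 7*d^2) = 7*A^4 + 27 + 7*A^-4
  A^-2 * (14*d + d^3) = -A^4 - 17 - 17*A^-4 - A^-8
  A^-4 * (6*d^2) = 6 + 12*A^-4 + 6*A^-8
  A^-6 * (d^3) = -1 - 3*A^-4 - 3*A^-8 - A^-12
Summing the groups: <K> = -A^12 + 2*A^8 - 2*A^4 + 3 - 2*A^-4 + 2*A^-8 - A^-12
Normalise by the writhe: (-A^3)^(-w) = (-A^3)^(0) = 1, so f(A) = 1 * <K> = -A^12 + 2*A^8 - 2*A^4 + 3 - 2*A^-4 + 2*A^-8 - A^-12.
Substitute A = t^(-1/4), i.e. A^e → t^(-e/4): V(t) = -t^3 + 2*t^2 - 2*t + 3 - 2*t^-1 + 2*t^-2 - t^-3

Answer: -t^3 + 2*t^2 - 2*t + 3 - 2*t^-1 + 2*t^-2 - t^-3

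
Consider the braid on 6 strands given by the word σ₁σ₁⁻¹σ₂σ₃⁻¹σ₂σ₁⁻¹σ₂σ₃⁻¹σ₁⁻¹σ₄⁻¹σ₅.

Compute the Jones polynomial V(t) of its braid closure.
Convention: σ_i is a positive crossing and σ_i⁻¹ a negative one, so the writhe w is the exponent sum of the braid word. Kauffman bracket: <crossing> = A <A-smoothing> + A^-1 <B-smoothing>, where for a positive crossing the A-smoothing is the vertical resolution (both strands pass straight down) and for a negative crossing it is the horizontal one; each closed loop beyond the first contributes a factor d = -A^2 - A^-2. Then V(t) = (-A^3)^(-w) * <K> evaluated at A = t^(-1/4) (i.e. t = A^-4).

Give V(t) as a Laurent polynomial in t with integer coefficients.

The presented braid s1 s1^-1 s2 s3^-1 s2 s1^-1 s2 s3^-1 s1^-1 s4^-1 s5 on 6 strands reduces by inverse Markov moves (closure unchanged at each step):
  Destabilize: the word has the form β·s5 where s5 occurs only as the final letter (β ∈ B_5); drop it and the last strand → 5 strands.
  Destabilize: the word has the form β·s4^-1 where s4^-1 occurs only as the final letter (β ∈ B_4); drop it and the last strand → 4 strands.
  Deconjugate: the word is γ·β·γ⁻¹ with γ = s1 (prefix) and γ⁻¹ = s1^-1 (suffix); strip both.
Reduced to β = s1^-1 s2 s3^-1 s2 s1^-1 s2 s3^-1 on 4 strands, 7 crossings.
Compute on β:
Braid: s1^-1 s2 s3^-1 s2 s1^-1 s2 s3^-1 on 4 strands, 7 crossings.
Writhe w = (#positive) - (#negative) = 3 - 4 = -1.
Computing the Kauffman bracket via state sum. There are 2^7 = 128 states.
Smooth each crossing (0=||, 1=⌣⌢); contribution A^(Σ sign_k(1-2s_k)) * d^(L-1).
Tabulate the states by total A-exponent and number of loops L (A-exp: L × count):
  A^7: L=4 ×1
  A^5: L=3 ×7
  A^3: L=2 ×19, L=4 ×2
  A^1: L=1 ×21, L=3 ×14
  A^-1: L=2 ×32, L=4 ×3
  A^-3: L=3 ×21
  A^-5: L=4 ×7
  A^-7: L=5 ×1
Each group contributes A^e * Σ count * d^(L-1):
Powers of d = -A^2 - A^-2: d^2 = A^4 + 2 + A^-4; d^3 = -A^6 - 3*A^2 - 3*A^-2 - A^-6; d^4 = A^8 + 4*A^4 + 6 + 4*A^-4 + A^-8.
  A^7 * (d^3) = -A^13 - 3*A^9 - 3*A^5 - A
  A^5 * (7*d^2) = 7*A^9 + 14*A^5 + 7*A
  A^3 * (19*d + 2*d^3) = -2*A^9 - 25*A^5 - 25*A - 2*A^-3
  A^1 * (21 + 14*d^2) = 14*A^5 + 49*A + 14*A^-3
  A^-1 * (32*d + 3*d^3) = -3*A^5 - 41*A - 41*A^-3 - 3*A^-7
  A^-3 * (21*d^2) = 21*A + 42*A^-3 + 21*A^-7
  A^-5 * (7*d^3) = -7*A - 21*A^-3 - 21*A^-7 - 7*A^-11
  A^-7 * (d^4) = A + 4*A^-3 + 6*A^-7 + 4*A^-11 + A^-15
Summing the groups: <K> = -A^13 + 2*A^9 - 3*A^5 + 4*A - 4*A^-3 + 3*A^-7 - 3*A^-11 + A^-15
Normalise by the writhe: (-A^3)^(-w) = (-A^3)^(1) = -A^3, so f(A) = -A^3 * <K> = A^16 - 2*A^12 + 3*A^8 - 4*A^4 + 4 - 3*A^-4 + 3*A^-8 - A^-12.
Substitute A = t^(-1/4), i.e. A^e → t^(-e/4): V(t) = -t^3 + 3*t^2 - 3*t + 4 - 4*t^-1 + 3*t^-2 - 2*t^-3 + t^-4

Answer: -t^3 + 3*t^2 - 3*t + 4 - 4*t^-1 + 3*t^-2 - 2*t^-3 + t^-4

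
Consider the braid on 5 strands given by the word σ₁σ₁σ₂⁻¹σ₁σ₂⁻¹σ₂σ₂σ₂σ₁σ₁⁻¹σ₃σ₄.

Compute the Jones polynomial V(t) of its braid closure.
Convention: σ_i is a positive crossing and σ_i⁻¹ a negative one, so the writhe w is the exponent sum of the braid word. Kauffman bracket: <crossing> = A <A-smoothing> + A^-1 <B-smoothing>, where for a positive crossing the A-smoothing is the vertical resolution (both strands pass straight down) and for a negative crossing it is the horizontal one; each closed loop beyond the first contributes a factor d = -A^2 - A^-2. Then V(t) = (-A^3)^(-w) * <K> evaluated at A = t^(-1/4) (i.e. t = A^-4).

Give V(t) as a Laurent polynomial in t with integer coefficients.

-t^6 + t^5 - t^4 + 2*t^3 - t^2 + t

Derivation:
The presented braid s1 s1 s2^-1 s1 s2^-1 s2 s2 s2 s1 s1^-1 s3 s4 on 5 strands reduces by inverse Markov moves (closure unchanged at each step):
  Destabilize: the word has the form β·s4 where s4 occurs only as the final letter (β ∈ B_4); drop it and the last strand → 4 strands.
  Destabilize: the word has the form β·s3 where s3 occurs only as the final letter (β ∈ B_3); drop it and the last strand → 3 strands.
  Deconjugate: the word is γ·β·γ⁻¹ with γ = s1 (prefix) and γ⁻¹ = s1^-1 (suffix); strip both.
Reduced to β = s1 s2^-1 s1 s2^-1 s2 s2 s2 s1 on 3 strands, 8 crossings.
Compute on β:
First cancel adjacent σ_i σ_i⁻¹ pairs (Reidemeister II — same braid, same closure): s1 s2^-1 s1 s2^-1 s2 s2 s2 s1 → s1 s2^-1 s1 s2 s2 s1.
Braid: s1 s2^-1 s1 s2 s2 s1 on 3 strands, 6 crossings.
Writhe w = (#positive) - (#negative) = 5 - 1 = 4.
State-sum expansion of <K>. There are 2^6 = 64 states.
Smooth each crossing (0=||, 1=⌣⌢); contribution A^(Σ sign_k(1-2s_k)) * d^(L-1).
Tabulate the states by total A-exponent and number of loops L (A-exp: L × count):
  A^6: L=2 ×1
  A^4: L=1 ×3, L=3 ×3
  A^2: L=2 ×14, L=4 ×1
  A^0: L=1 ×10, L=3 ×10
  A^-2: L=2 ×13, L=4 ×2
  A^-4: L=3 ×6
  A^-6: L=4 ×1
Each group contributes A^e * Σ count * d^(L-1):
Powers of d = -A^2 - A^-2: d^2 = A^4 + 2 + A^-4; d^3 = -A^6 - 3*A^2 - 3*A^-2 - A^-6.
  A^6 * (d) = -A^8 - A^4
  A^4 * (3 + 3*d^2) = 3*A^8 + 9*A^4 + 3
  A^2 * (14*d + d^3) = -A^8 - 17*A^4 - 17 - A^-4
  A^0 * (10 + 10*d^2) = 10*A^4 + 30 + 10*A^-4
  A^-2 * (13*d + 2*d^3) = -2*A^4 - 19 - 19*A^-4 - 2*A^-8
  A^-4 * (6*d^2) = 6 + 12*A^-4 + 6*A^-8
  A^-6 * (d^3) = -1 - 3*A^-4 - 3*A^-8 - A^-12
Summing the groups: <K> = A^8 - A^4 + 2 - A^-4 + A^-8 - A^-12
Normalise by the writhe: (-A^3)^(-w) = (-A^3)^(-4) = A^-12, so f(A) = A^-12 * <K> = A^-4 - A^-8 + 2*A^-12 - A^-16 + A^-20 - A^-24.
Substitute A = t^(-1/4), i.e. A^e → t^(-e/4): V(t) = -t^6 + t^5 - t^4 + 2*t^3 - t^2 + t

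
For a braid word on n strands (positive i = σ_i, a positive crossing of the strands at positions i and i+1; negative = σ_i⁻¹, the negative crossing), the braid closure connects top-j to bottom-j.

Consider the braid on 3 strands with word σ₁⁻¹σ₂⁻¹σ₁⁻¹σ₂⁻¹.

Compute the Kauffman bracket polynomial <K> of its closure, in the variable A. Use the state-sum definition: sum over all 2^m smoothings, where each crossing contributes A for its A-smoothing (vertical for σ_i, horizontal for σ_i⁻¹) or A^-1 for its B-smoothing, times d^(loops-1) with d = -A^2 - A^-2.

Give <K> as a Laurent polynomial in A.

Braid: s1^-1 s2^-1 s1^-1 s2^-1 on 3 strands, 4 crossings.
Writhe w = (#positive) - (#negative) = 0 - 4 = -4.
State-sum expansion of <K>. There are 2^4 = 16 states.
For each crossing: s=0 is the vertical smoothing, s=1 horizontal. Crossing k contributes A^(sign_k * (1 - 2*s_k)); loop factor d = -A^2 - A^-2.
  state 0000: A-exp=-4, loops=3, term = A^-4 * d^2
  state 0001: A-exp=-2, loops=2, term = A^-2 * d^1
  state 0010: A-exp=-2, loops=2, term = A^-2 * d^1
  state 0011: A-exp=+0, loops=1, term = A^0 * d^0
  state 0100: A-exp=-2, loops=2, term = A^-2 * d^1
  state 0101: A-exp=+0, loops=3, term = A^0 * d^2
  state 0110: A-exp=+0, loops=1, term = A^0 * d^0
  state 0111: A-exp=+2, loops=2, term = A^2 * d^1
  state 1000: A-exp=-2, loops=2, term = A^-2 * d^1
  state 1001: A-exp=+0, loops=1, term = A^0 * d^0
  state 1010: A-exp=+0, loops=3, term = A^0 * d^2
  state 1011: A-exp=+2, loops=2, term = A^2 * d^1
  state 1100: A-exp=+0, loops=1, term = A^0 * d^0
  state 1101: A-exp=+2, loops=2, term = A^2 * d^1
  state 1110: A-exp=+2, loops=2, term = A^2 * d^1
  state 1111: A-exp=+4, loops=1, term = A^4 * d^0
Collect the terms by A-exponent (count of states per loop number):
Powers of d = -A^2 - A^-2: d^2 = A^4 + 2 + A^-4.
  A^4 * (1) = A^4
  A^2 * (4*d) = -4*A^4 - 4
  A^0 * (4 + 2*d^2) = 2*A^4 + 8 + 2*A^-4
  A^-2 * (4*d) = -4 - 4*A^-4
  A^-4 * (d^2) = 1 + 2*A^-4 + A^-8
Summing the groups: <K> = -A^4 + 1 + A^-8

Answer: -A^4 + 1 + A^-8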